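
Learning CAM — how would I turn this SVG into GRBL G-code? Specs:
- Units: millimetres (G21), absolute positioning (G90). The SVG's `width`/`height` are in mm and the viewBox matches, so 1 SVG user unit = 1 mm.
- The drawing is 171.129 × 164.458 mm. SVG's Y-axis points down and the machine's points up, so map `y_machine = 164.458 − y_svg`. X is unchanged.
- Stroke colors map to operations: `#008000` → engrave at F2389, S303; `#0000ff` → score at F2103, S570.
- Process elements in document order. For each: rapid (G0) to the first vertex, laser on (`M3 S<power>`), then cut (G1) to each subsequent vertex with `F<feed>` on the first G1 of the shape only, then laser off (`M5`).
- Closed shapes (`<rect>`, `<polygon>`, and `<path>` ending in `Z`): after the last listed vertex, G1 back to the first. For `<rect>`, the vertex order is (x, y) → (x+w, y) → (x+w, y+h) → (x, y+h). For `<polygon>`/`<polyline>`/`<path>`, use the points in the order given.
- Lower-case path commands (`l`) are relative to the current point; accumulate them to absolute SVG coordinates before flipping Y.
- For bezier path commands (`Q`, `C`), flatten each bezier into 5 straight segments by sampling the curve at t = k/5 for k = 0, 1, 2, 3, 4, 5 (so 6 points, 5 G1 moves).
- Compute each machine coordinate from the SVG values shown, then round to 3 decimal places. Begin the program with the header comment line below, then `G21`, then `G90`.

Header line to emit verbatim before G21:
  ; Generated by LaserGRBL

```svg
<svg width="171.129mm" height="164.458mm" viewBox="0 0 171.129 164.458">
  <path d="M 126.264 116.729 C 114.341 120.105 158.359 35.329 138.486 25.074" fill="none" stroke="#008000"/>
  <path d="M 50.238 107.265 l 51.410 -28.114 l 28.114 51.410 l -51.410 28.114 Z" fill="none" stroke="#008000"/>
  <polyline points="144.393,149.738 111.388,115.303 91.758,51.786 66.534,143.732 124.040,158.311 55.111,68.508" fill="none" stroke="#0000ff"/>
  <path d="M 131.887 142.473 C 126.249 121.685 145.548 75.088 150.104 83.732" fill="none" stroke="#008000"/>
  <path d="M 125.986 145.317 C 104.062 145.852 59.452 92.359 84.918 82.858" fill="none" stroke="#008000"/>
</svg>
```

1 u = 1 mm; y_m = 164.458 − y.

[1] `<path>` cubic bezier, #008000→engrave S303 F2389: (126.264,47.729) → (124.864,54.980) → (131.139,75.580) → (139.335,101.719) → (143.702,125.590) → (138.486,139.384)

[2] `<path>` regular polygon, #008000→engrave S303 F2389: (50.238,57.193) → (101.648,85.307) → (129.762,33.897) → (78.352,5.783) → (50.238,57.193) (closed)

[3] `<polyline>` open polyline, #0000ff→score S570 F2103: (144.393,14.720) → (111.388,49.155) → (91.758,112.672) → (66.534,20.726) → (124.040,6.147) → (55.111,95.950)

[4] `<path>` cubic bezier, #008000→engrave S303 F2389: (131.887,21.985) → (131.179,36.906) → (134.552,54.132) → (140.100,69.770) → (145.919,79.932) → (150.104,80.726)

[5] `<path>` cubic bezier, #008000→engrave S303 F2389: (125.986,19.141) → (110.851,24.519) → (94.725,38.159) → (82.059,55.356) → (77.305,71.405) → (84.918,81.600)

; Generated by LaserGRBL
G21
G90
G0 X126.264 Y47.729
M3 S303
G1 X124.864 Y54.980 F2389
G1 X131.139 Y75.580
G1 X139.335 Y101.719
G1 X143.702 Y125.590
G1 X138.486 Y139.384
M5
G0 X50.238 Y57.193
M3 S303
G1 X101.648 Y85.307 F2389
G1 X129.762 Y33.897
G1 X78.352 Y5.783
G1 X50.238 Y57.193
M5
G0 X144.393 Y14.720
M3 S570
G1 X111.388 Y49.155 F2103
G1 X91.758 Y112.672
G1 X66.534 Y20.726
G1 X124.040 Y6.147
G1 X55.111 Y95.950
M5
G0 X131.887 Y21.985
M3 S303
G1 X131.179 Y36.906 F2389
G1 X134.552 Y54.132
G1 X140.100 Y69.770
G1 X145.919 Y79.932
G1 X150.104 Y80.726
M5
G0 X125.986 Y19.141
M3 S303
G1 X110.851 Y24.519 F2389
G1 X94.725 Y38.159
G1 X82.059 Y55.356
G1 X77.305 Y71.405
G1 X84.918 Y81.600
M5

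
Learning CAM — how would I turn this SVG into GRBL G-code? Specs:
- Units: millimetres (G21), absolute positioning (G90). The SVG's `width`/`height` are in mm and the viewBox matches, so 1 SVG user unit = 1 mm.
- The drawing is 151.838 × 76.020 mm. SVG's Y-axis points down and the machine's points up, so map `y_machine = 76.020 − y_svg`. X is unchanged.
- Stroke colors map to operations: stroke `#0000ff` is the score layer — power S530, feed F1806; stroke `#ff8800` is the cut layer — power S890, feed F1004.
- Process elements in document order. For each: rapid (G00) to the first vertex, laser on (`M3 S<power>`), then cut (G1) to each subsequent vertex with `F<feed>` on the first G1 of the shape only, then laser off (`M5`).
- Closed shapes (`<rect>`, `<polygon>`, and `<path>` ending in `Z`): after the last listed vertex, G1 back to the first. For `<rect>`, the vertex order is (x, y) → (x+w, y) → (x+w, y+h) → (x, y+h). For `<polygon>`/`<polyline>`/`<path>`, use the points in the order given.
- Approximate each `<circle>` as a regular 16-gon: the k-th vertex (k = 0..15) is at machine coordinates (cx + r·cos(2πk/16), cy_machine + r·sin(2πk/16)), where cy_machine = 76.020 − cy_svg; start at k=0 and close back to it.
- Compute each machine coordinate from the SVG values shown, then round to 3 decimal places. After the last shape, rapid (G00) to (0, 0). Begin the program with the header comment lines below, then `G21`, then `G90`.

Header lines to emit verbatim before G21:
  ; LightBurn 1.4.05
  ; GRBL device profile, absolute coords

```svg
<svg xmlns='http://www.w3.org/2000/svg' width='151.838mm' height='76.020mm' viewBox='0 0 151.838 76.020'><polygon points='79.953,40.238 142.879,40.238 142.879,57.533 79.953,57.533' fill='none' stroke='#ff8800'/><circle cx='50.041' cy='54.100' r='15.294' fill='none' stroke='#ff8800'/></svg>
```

Since the viewBox matches the mm dimensions, user units are millimetres directly. The only transform is the Y-flip y_m = 76.020 − y_svg.

Shape 1 is a rectangle drawn with `<polygon>`. Its stroke #ff8800 means cut at S890, F1004. After flipping Y the toolpath is (79.953,35.782) → (142.879,35.782) → (142.879,18.487) → (79.953,18.487) → (79.953,35.782), returning to the start.

Shape 2 is a circle drawn with `<circle>`. Its stroke #ff8800 means cut at S890, F1004. After flipping Y the toolpath is (65.335,21.920) → (64.171,27.773) → (60.855,32.734) → (55.894,36.050) → (50.041,37.214) → (44.188,36.050) → (39.227,32.734) → (35.911,27.773) → (34.747,21.920) → (35.911,16.067) → (39.227,11.106) → (44.188,7.790) → (50.041,6.626) → (55.894,7.790) → (60.855,11.106) → (64.171,16.067) → (65.335,21.920), returning to the start.

; LightBurn 1.4.05
; GRBL device profile, absolute coords
G21
G90
G00 X79.953 Y35.782
M3 S890
G1 X142.879 Y35.782 F1004
G1 X142.879 Y18.487
G1 X79.953 Y18.487
G1 X79.953 Y35.782
M5
G00 X65.335 Y21.920
M3 S890
G1 X64.171 Y27.773 F1004
G1 X60.855 Y32.734
G1 X55.894 Y36.050
G1 X50.041 Y37.214
G1 X44.188 Y36.050
G1 X39.227 Y32.734
G1 X35.911 Y27.773
G1 X34.747 Y21.920
G1 X35.911 Y16.067
G1 X39.227 Y11.106
G1 X44.188 Y7.790
G1 X50.041 Y6.626
G1 X55.894 Y7.790
G1 X60.855 Y11.106
G1 X64.171 Y16.067
G1 X65.335 Y21.920
M5
G00 X0.000 Y0.000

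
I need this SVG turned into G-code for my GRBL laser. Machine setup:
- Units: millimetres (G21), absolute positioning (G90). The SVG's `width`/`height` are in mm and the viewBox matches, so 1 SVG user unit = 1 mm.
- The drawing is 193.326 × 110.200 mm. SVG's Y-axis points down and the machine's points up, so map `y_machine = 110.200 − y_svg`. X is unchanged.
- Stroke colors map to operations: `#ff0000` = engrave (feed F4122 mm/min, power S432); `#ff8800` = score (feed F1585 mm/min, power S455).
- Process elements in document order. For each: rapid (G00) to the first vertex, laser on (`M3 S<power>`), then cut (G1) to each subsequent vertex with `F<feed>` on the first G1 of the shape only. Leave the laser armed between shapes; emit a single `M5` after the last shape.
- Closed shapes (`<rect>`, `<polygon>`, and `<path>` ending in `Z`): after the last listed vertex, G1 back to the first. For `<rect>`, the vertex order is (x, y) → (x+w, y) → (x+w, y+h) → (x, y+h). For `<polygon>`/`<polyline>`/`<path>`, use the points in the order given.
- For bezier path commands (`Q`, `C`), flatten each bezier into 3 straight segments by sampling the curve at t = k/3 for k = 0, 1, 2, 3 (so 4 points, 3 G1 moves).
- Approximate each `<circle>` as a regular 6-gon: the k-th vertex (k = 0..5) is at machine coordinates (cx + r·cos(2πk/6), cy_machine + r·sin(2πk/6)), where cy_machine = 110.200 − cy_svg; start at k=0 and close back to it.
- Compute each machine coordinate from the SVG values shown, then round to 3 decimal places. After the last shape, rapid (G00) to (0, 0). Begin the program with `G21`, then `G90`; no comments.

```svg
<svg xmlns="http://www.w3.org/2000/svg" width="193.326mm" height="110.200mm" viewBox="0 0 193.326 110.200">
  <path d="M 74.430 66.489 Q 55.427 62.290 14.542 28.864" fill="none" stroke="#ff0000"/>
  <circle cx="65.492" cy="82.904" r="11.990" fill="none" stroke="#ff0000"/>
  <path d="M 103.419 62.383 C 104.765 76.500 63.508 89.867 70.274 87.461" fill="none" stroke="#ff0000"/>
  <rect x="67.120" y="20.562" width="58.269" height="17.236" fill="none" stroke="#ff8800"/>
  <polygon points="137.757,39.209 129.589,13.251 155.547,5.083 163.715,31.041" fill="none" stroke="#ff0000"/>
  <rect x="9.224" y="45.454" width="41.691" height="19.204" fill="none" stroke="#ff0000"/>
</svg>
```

1 u = 1 mm; y_m = 110.200 − y.

[1] `<path>` quadratic bezier, #ff0000→engrave S432 F4122: (74.430,43.711) → (59.330,49.758) → (39.367,62.299) → (14.542,81.336)

[2] `<circle>` circle, #ff0000→engrave S432 F4122: (77.482,27.296) → (71.487,37.680) → (59.497,37.680) → (53.502,27.296) → (59.497,16.912) → (71.487,16.912) → (77.482,27.296) (closed)

[3] `<path>` cubic bezier, #ff0000→engrave S432 F4122: (103.419,47.817) → (93.921,34.506) → (76.159,25.034) → (70.274,22.739)

[4] `<rect>` rectangle, #ff8800→score S455 F1585: (67.120,89.638) → (125.389,89.638) → (125.389,72.402) → (67.120,72.402) → (67.120,89.638) (closed)

[5] `<polygon>` regular polygon, #ff0000→engrave S432 F4122: (137.757,70.991) → (129.589,96.949) → (155.547,105.117) → (163.715,79.159) → (137.757,70.991) (closed)

[6] `<rect>` rectangle, #ff0000→engrave S432 F4122: (9.224,64.746) → (50.915,64.746) → (50.915,45.542) → (9.224,45.542) → (9.224,64.746) (closed)

G21
G90
G00 X74.430 Y43.711
M3 S432
G1 X59.330 Y49.758 F4122
G1 X39.367 Y62.299
G1 X14.542 Y81.336
G00 X77.482 Y27.296
M3 S432
G1 X71.487 Y37.680 F4122
G1 X59.497 Y37.680
G1 X53.502 Y27.296
G1 X59.497 Y16.912
G1 X71.487 Y16.912
G1 X77.482 Y27.296
G00 X103.419 Y47.817
M3 S432
G1 X93.921 Y34.506 F4122
G1 X76.159 Y25.034
G1 X70.274 Y22.739
G00 X67.120 Y89.638
M3 S455
G1 X125.389 Y89.638 F1585
G1 X125.389 Y72.402
G1 X67.120 Y72.402
G1 X67.120 Y89.638
G00 X137.757 Y70.991
M3 S432
G1 X129.589 Y96.949 F4122
G1 X155.547 Y105.117
G1 X163.715 Y79.159
G1 X137.757 Y70.991
G00 X9.224 Y64.746
M3 S432
G1 X50.915 Y64.746 F4122
G1 X50.915 Y45.542
G1 X9.224 Y45.542
G1 X9.224 Y64.746
M5
G00 X0.000 Y0.000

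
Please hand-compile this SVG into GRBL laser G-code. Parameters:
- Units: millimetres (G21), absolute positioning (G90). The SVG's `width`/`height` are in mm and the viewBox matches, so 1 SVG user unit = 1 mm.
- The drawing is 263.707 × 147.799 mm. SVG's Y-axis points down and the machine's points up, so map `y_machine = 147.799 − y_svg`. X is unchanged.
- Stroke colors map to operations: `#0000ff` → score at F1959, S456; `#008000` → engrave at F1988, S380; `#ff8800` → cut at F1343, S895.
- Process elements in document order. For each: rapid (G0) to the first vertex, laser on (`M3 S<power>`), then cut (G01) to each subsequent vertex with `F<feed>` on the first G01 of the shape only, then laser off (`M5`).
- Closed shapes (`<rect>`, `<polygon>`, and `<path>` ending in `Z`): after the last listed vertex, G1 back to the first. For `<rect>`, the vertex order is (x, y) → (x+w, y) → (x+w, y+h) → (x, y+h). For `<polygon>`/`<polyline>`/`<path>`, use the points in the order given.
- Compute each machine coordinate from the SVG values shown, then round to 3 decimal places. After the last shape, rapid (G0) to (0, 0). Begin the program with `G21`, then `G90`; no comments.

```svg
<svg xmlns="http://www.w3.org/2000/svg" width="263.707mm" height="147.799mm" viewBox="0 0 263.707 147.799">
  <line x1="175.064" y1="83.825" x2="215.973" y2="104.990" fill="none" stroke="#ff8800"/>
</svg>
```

Since the viewBox matches the mm dimensions, user units are millimetres directly. The only transform is the Y-flip y_m = 147.799 − y_svg.

Shape 1 is a line segment drawn with `<line>`. Its stroke #ff8800 means cut at S895, F1343. After flipping Y the toolpath is (175.064,63.974) → (215.973,42.809).

G21
G90
G0 X175.064 Y63.974
M3 S895
G01 X215.973 Y42.809 F1343
M5
G0 X0.000 Y0.000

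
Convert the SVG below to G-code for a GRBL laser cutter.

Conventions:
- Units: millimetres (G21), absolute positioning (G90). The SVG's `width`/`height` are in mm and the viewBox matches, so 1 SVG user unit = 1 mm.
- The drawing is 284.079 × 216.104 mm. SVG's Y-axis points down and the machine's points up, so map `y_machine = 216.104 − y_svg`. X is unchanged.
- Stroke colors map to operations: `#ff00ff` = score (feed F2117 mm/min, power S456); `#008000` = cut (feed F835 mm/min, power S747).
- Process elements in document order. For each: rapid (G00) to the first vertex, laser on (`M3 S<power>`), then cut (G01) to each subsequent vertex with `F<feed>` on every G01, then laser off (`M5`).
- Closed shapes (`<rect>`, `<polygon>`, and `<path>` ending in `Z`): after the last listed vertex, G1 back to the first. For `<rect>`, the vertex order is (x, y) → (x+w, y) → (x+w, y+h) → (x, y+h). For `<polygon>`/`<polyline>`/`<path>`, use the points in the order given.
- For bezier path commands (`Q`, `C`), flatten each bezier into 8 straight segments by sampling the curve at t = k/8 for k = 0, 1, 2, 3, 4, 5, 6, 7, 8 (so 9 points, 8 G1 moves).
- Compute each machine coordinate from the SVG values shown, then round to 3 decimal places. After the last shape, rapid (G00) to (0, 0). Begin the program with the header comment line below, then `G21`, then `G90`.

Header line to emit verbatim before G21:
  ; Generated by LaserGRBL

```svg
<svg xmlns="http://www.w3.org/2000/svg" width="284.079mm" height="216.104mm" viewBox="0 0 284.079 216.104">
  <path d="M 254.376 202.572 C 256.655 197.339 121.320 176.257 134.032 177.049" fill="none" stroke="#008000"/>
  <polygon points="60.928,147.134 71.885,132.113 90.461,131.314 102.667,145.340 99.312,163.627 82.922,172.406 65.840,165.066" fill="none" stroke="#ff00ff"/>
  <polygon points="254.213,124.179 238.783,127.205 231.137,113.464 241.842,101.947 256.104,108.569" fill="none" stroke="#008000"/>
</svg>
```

; Generated by LaserGRBL
G21
G90
G00 X254.376 Y13.532
M3 S747
G01 X249.338 Y16.164 F835
G01 X234.746 Y19.839 F835
G01 X213.948 Y24.116 F835
G01 X190.292 Y28.553 F835
G01 X167.124 Y32.707 F835
G01 X147.793 Y36.137 F835
G01 X135.647 Y38.400 F835
G01 X134.032 Y39.055 F835
M5
G00 X60.928 Y68.970
M3 S456
G01 X71.885 Y83.991 F2117
G01 X90.461 Y84.790 F2117
G01 X102.667 Y70.764 F2117
G01 X99.312 Y52.477 F2117
G01 X82.922 Y43.698 F2117
G01 X65.840 Y51.038 F2117
G01 X60.928 Y68.970 F2117
M5
G00 X254.213 Y91.925
M3 S747
G01 X238.783 Y88.899 F835
G01 X231.137 Y102.640 F835
G01 X241.842 Y114.157 F835
G01 X256.104 Y107.535 F835
G01 X254.213 Y91.925 F835
M5
G00 X0.000 Y0.000

Since the viewBox matches the mm dimensions, user units are millimetres directly. The only transform is the Y-flip y_m = 216.104 − y_svg.

Shape 1 is a cubic bezier drawn with `<path>`. Its stroke #008000 means cut at S747, F835. After flipping Y the toolpath is (254.376,13.532) → (249.338,16.164) → (234.746,19.839) → (213.948,24.116) → (190.292,28.553) → (167.124,32.707) → (147.793,36.137) → (135.647,38.400) → (134.032,39.055).

Shape 2 is a regular polygon drawn with `<polygon>`. Its stroke #ff00ff means score at S456, F2117. After flipping Y the toolpath is (60.928,68.970) → (71.885,83.991) → (90.461,84.790) → (102.667,70.764) → (99.312,52.477) → (82.922,43.698) → (65.840,51.038) → (60.928,68.970), returning to the start.

Shape 3 is a regular polygon drawn with `<polygon>`. Its stroke #008000 means cut at S747, F835. After flipping Y the toolpath is (254.213,91.925) → (238.783,88.899) → (231.137,102.640) → (241.842,114.157) → (256.104,107.535) → (254.213,91.925), returning to the start.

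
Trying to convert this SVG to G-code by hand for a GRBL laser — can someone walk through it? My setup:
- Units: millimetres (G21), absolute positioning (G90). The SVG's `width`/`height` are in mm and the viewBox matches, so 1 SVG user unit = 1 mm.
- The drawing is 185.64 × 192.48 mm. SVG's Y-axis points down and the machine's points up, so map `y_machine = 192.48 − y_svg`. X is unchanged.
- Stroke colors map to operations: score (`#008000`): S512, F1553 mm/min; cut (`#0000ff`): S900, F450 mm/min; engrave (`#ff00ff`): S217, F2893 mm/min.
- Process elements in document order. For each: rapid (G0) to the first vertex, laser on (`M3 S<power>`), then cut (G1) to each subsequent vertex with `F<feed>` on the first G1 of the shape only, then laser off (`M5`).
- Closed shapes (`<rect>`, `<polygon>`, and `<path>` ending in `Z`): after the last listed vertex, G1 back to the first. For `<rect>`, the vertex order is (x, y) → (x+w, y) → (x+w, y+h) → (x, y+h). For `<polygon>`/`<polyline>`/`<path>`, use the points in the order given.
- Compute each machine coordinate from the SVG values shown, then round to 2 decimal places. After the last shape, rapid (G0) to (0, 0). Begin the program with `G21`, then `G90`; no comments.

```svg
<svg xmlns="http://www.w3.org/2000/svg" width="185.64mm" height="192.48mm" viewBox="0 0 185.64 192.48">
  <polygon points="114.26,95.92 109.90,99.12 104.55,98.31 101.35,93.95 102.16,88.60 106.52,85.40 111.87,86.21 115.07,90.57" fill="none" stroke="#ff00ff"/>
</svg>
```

Since the viewBox matches the mm dimensions, user units are millimetres directly. The only transform is the Y-flip y_m = 192.48 − y_svg.

Shape 1 is a regular polygon drawn with `<polygon>`. Its stroke #ff00ff means engrave at S217, F2893. After flipping Y the toolpath is (114.26,96.56) → (109.90,93.36) → (104.55,94.17) → (101.35,98.53) → (102.16,103.88) → (106.52,107.08) → (111.87,106.27) → (115.07,101.91) → (114.26,96.56), returning to the start.

G21
G90
G0 X114.26 Y96.56
M3 S217
G1 X109.90 Y93.36 F2893
G1 X104.55 Y94.17
G1 X101.35 Y98.53
G1 X102.16 Y103.88
G1 X106.52 Y107.08
G1 X111.87 Y106.27
G1 X115.07 Y101.91
G1 X114.26 Y96.56
M5
G0 X0.00 Y0.00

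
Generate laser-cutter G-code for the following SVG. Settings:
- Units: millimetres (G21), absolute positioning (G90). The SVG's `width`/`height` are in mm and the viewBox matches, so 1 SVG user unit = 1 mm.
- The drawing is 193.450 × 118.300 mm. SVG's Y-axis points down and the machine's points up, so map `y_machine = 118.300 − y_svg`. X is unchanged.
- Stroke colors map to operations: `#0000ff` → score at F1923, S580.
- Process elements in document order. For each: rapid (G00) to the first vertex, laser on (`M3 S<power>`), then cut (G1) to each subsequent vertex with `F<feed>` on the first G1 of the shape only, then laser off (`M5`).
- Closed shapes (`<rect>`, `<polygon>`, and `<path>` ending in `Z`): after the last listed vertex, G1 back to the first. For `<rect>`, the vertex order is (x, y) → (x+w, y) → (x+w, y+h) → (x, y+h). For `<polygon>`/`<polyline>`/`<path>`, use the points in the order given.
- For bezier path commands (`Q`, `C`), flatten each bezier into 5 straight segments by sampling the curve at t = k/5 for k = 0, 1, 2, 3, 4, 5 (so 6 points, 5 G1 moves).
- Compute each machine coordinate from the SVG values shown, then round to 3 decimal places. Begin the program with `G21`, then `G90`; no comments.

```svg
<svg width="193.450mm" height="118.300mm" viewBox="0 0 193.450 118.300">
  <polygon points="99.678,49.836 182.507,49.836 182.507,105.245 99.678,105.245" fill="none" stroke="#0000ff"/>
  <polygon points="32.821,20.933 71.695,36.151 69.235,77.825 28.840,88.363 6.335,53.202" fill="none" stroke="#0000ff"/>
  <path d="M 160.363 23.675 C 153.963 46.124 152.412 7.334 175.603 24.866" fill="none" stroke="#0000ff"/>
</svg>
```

viewBox `0 0 193.450 118.300` with mm width/height → 1 unit = 1 mm. Flip: y_m = 118.300 − y_svg.

**Shape 1** — `<polygon>` rectangle, stroke `#0000ff` → score (S580, F1923). Machine vertices: (99.678,68.464) → (182.507,68.464) → (182.507,13.055) → (99.678,13.055) → (99.678,68.464). Closed: final G1 returns to the first vertex.

**Shape 2** — `<polygon>` regular polygon, stroke `#0000ff` → score (S580, F1923). Machine vertices: (32.821,97.367) → (71.695,82.149) → (69.235,40.475) → (28.840,29.937) → (6.335,65.098) → (32.821,97.367). Closed: final G1 returns to the first vertex.

**Shape 3** — `<path>` cubic bezier, stroke `#0000ff` → score (S580, F1923). Control points (SVG): P0=(160.363,23.675), P1=(153.963,46.124), P2=(152.412,7.334), P3=(175.603,24.866); sampled at t=k/5. Machine vertices: (160.363,94.625) → (157.264,87.564) → (156.284,89.557) → (158.377,94.962) → (164.498,98.135) → (175.603,93.434). Open path.

G21
G90
G00 X99.678 Y68.464
M3 S580
G1 X182.507 Y68.464 F1923
G1 X182.507 Y13.055
G1 X99.678 Y13.055
G1 X99.678 Y68.464
M5
G00 X32.821 Y97.367
M3 S580
G1 X71.695 Y82.149 F1923
G1 X69.235 Y40.475
G1 X28.840 Y29.937
G1 X6.335 Y65.098
G1 X32.821 Y97.367
M5
G00 X160.363 Y94.625
M3 S580
G1 X157.264 Y87.564 F1923
G1 X156.284 Y89.557
G1 X158.377 Y94.962
G1 X164.498 Y98.135
G1 X175.603 Y93.434
M5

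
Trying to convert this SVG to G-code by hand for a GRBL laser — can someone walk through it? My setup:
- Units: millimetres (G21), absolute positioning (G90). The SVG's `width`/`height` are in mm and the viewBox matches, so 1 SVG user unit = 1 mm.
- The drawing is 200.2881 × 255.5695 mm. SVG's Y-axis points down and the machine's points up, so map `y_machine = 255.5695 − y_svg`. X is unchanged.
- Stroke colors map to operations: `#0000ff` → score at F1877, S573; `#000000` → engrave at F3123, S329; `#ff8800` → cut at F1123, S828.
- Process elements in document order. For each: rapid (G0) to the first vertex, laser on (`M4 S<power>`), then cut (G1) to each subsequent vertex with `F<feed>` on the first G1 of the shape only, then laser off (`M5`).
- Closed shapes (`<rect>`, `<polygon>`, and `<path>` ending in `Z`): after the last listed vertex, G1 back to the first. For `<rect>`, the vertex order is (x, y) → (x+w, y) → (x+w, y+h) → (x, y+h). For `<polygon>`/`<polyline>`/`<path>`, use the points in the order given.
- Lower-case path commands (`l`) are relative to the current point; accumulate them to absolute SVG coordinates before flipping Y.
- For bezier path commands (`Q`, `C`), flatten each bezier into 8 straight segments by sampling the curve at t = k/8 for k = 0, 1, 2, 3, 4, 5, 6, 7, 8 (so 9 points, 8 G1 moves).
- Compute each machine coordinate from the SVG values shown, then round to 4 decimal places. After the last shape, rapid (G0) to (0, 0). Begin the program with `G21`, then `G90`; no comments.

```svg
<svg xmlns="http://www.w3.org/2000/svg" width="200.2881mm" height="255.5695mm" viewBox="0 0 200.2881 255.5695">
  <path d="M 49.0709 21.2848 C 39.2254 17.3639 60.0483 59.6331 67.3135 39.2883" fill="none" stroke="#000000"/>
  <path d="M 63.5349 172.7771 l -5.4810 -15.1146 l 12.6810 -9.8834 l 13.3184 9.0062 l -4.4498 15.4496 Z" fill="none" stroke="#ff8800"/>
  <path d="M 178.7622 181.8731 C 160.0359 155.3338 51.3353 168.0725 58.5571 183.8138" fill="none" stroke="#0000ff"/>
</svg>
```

viewBox `0 0 200.2881 255.5695` with mm width/height → 1 unit = 1 mm. Flip: y_m = 255.5695 − y_svg.

**Shape 1** — `<path>` cubic bezier, stroke `#000000` → engrave (S329, F3123). Control points (SVG): P0=(49.0709,21.2848), P1=(39.2254,17.3639), P2=(60.0483,59.6331), P3=(67.3135,39.2883); sampled at t=k/8. Machine vertices: (49.0709,234.2847) → (46.7300,233.8024) → (46.7461,230.2648) → (48.6007,224.9470) → (51.7757,219.1240) → (55.7527,214.0709) → (60.0136,211.0627) → (64.0399,211.3744) → (67.3135,216.2812). Open path.

**Shape 2** — `<path>` regular polygon, stroke `#ff8800` → cut (S828, F1123). Machine vertices: (63.5349,82.7924) → (58.0539,97.9070) → (70.7349,107.7904) → (84.0533,98.7842) → (79.6035,83.3346) → (63.5349,82.7924). Closed: final G1 returns to the first vertex.

**Shape 3** — `<path>` cubic bezier, stroke `#0000ff` → score (S573, F1877). Control points (SVG): P0=(178.7622,181.8731), P1=(160.0359,155.3338), P2=(51.3353,168.0725), P3=(58.5571,183.8138); sampled at t=k/8. Machine vertices: (178.7622,73.6964) → (167.9244,81.8783) → (151.0644,86.8031) → (130.5950,88.8957) → (108.9291,88.5813) → (88.4795,86.2850) → (71.6591,82.4319) → (60.8806,77.4471) → (58.5571,71.7557). Open path.

G21
G90
G0 X49.0709 Y234.2847
M4 S329
G1 X46.7300 Y233.8024 F3123
G1 X46.7461 Y230.2648
G1 X48.6007 Y224.9470
G1 X51.7757 Y219.1240
G1 X55.7527 Y214.0709
G1 X60.0136 Y211.0627
G1 X64.0399 Y211.3744
G1 X67.3135 Y216.2812
M5
G0 X63.5349 Y82.7924
M4 S828
G1 X58.0539 Y97.9070 F1123
G1 X70.7349 Y107.7904
G1 X84.0533 Y98.7842
G1 X79.6035 Y83.3346
G1 X63.5349 Y82.7924
M5
G0 X178.7622 Y73.6964
M4 S573
G1 X167.9244 Y81.8783 F1877
G1 X151.0644 Y86.8031
G1 X130.5950 Y88.8957
G1 X108.9291 Y88.5813
G1 X88.4795 Y86.2850
G1 X71.6591 Y82.4319
G1 X60.8806 Y77.4471
G1 X58.5571 Y71.7557
M5
G0 X0.0000 Y0.0000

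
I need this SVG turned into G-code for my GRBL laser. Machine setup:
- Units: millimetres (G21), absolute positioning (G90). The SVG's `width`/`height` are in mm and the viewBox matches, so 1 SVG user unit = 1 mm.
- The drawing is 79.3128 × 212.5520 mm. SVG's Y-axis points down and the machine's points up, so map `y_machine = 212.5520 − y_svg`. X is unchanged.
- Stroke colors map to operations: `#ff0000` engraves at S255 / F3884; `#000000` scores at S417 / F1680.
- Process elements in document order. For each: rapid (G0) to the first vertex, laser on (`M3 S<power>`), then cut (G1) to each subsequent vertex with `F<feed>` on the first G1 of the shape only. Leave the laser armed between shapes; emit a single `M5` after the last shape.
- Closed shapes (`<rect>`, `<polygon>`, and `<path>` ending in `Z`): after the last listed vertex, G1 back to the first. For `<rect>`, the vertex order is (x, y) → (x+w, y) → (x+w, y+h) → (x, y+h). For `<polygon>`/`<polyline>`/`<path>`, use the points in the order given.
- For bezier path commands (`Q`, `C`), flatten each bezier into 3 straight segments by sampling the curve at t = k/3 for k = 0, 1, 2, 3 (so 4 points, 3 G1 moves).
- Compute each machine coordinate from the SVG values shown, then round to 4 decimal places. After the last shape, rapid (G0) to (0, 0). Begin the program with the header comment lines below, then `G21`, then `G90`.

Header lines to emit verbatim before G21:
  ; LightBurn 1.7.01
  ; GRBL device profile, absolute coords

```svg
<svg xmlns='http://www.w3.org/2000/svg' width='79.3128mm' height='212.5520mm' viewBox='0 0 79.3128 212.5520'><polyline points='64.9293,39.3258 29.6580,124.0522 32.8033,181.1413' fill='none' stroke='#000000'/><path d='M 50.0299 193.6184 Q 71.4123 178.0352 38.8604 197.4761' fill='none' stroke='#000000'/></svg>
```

; LightBurn 1.7.01
; GRBL device profile, absolute coords
G21
G90
G0 X64.9293 Y173.2262
M3 S417
G1 X29.6580 Y88.4998 F1680
G1 X32.8033 Y31.4107
G0 X50.0299 Y18.9336
M3 S417
G1 X58.2921 Y25.4308 F1680
G1 X54.5690 Y24.1449
G1 X38.8604 Y15.0759
M5
G0 X0.0000 Y0.0000

viewBox `0 0 79.3128 212.5520` with mm width/height → 1 unit = 1 mm. Flip: y_m = 212.5520 − y_svg.

**Shape 1** — `<polyline>` open polyline, stroke `#000000` → score (S417, F1680). Machine vertices: (64.9293,173.2262) → (29.6580,88.4998) → (32.8033,31.4107). Open path.

**Shape 2** — `<path>` quadratic bezier, stroke `#000000` → score (S417, F1680). Control points (SVG): P0=(50.0299,193.6184), P1=(71.4123,178.0352), P2=(38.8604,197.4761); sampled at t=k/3. Machine vertices: (50.0299,18.9336) → (58.2921,25.4308) → (54.5690,24.1449) → (38.8604,15.0759). Open path.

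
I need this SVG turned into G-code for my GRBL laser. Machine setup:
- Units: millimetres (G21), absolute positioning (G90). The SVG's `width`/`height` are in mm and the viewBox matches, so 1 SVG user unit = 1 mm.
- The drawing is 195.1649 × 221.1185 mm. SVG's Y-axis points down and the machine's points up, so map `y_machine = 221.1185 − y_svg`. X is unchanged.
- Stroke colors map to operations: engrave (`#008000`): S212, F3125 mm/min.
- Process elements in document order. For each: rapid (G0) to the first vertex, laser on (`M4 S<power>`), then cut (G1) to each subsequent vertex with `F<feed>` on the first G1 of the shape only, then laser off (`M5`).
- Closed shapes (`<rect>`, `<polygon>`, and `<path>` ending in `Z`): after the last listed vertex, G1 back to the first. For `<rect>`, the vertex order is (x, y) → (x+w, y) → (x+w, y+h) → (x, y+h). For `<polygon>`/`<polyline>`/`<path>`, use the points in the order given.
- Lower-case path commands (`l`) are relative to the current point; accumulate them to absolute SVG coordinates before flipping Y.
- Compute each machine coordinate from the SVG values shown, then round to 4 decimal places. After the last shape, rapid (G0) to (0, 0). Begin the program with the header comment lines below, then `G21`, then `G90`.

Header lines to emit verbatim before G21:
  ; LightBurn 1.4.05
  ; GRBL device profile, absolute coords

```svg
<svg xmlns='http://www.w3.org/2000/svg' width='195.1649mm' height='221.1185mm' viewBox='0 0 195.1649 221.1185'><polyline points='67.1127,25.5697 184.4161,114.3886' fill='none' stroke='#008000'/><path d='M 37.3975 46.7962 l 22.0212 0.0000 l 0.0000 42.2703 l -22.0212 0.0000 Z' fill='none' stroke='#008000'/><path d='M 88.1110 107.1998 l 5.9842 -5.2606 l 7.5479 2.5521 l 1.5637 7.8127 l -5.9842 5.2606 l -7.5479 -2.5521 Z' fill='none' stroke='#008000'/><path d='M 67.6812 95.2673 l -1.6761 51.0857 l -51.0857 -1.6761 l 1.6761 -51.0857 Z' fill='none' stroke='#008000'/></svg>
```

; LightBurn 1.4.05
; GRBL device profile, absolute coords
G21
G90
G0 X67.1127 Y195.5488
M4 S212
G1 X184.4161 Y106.7299 F3125
M5
G0 X37.3975 Y174.3223
M4 S212
G1 X59.4187 Y174.3223 F3125
G1 X59.4187 Y132.0520
G1 X37.3975 Y132.0520
G1 X37.3975 Y174.3223
M5
G0 X88.1110 Y113.9187
M4 S212
G1 X94.0952 Y119.1793 F3125
G1 X101.6431 Y116.6272
G1 X103.2068 Y108.8145
G1 X97.2226 Y103.5539
G1 X89.6747 Y106.1060
G1 X88.1110 Y113.9187
M5
G0 X67.6812 Y125.8512
M4 S212
G1 X66.0051 Y74.7655 F3125
G1 X14.9194 Y76.4416
G1 X16.5955 Y127.5273
G1 X67.6812 Y125.8512
M5
G0 X0.0000 Y0.0000

viewBox `0 0 195.1649 221.1185` with mm width/height → 1 unit = 1 mm. Flip: y_m = 221.1185 − y_svg.

**Shape 1** — `<polyline>` line segment, stroke `#008000` → engrave (S212, F3125). Machine vertices: (67.1127,195.5488) → (184.4161,106.7299). Open path.

**Shape 2** — `<path>` rectangle, stroke `#008000` → engrave (S212, F3125). Machine vertices: (37.3975,174.3223) → (59.4187,174.3223) → (59.4187,132.0520) → (37.3975,132.0520) → (37.3975,174.3223). Closed: final G1 returns to the first vertex.

**Shape 3** — `<path>` regular polygon, stroke `#008000` → engrave (S212, F3125). Machine vertices: (88.1110,113.9187) → (94.0952,119.1793) → (101.6431,116.6272) → (103.2068,108.8145) → (97.2226,103.5539) → (89.6747,106.1060) → (88.1110,113.9187). Closed: final G1 returns to the first vertex.

**Shape 4** — `<path>` regular polygon, stroke `#008000` → engrave (S212, F3125). Machine vertices: (67.6812,125.8512) → (66.0051,74.7655) → (14.9194,76.4416) → (16.5955,127.5273) → (67.6812,125.8512). Closed: final G1 returns to the first vertex.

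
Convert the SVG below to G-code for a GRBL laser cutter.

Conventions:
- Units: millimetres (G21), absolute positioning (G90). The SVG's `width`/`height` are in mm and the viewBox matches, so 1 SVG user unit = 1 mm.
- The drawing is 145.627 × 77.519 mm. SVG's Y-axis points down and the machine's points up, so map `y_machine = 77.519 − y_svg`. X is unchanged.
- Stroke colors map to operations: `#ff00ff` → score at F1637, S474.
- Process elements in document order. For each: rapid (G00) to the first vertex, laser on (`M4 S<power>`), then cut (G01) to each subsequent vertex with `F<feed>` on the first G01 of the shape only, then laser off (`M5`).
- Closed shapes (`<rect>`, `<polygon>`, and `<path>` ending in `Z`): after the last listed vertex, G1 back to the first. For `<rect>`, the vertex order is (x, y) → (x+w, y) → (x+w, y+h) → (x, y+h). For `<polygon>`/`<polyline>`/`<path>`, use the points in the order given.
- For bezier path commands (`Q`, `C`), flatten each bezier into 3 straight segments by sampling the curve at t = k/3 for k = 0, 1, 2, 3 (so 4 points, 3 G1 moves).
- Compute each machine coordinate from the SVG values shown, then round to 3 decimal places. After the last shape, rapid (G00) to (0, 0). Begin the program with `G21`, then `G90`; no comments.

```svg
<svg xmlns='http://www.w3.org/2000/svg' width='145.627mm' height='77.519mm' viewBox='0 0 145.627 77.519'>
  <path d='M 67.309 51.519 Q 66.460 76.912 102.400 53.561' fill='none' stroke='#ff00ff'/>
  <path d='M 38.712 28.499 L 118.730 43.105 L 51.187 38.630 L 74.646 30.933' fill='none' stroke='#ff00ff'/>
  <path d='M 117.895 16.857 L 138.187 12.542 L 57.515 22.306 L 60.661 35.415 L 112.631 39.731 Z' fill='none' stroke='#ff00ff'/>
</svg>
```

G21
G90
G00 X67.309 Y26.000
M4 S474
G01 X70.831 Y14.487 F1637
G01 X82.528 Y13.807
G01 X102.400 Y23.958
M5
G00 X38.712 Y49.020
M4 S474
G01 X118.730 Y34.414 F1637
G01 X51.187 Y38.889
G01 X74.646 Y46.586
M5
G00 X117.895 Y60.662
M4 S474
G01 X138.187 Y64.977 F1637
G01 X57.515 Y55.213
G01 X60.661 Y42.104
G01 X112.631 Y37.788
G01 X117.895 Y60.662
M5
G00 X0.000 Y0.000

Since the viewBox matches the mm dimensions, user units are millimetres directly. The only transform is the Y-flip y_m = 77.519 − y_svg.

Shape 1 is a quadratic bezier drawn with `<path>`. Its stroke #ff00ff means score at S474, F1637. After flipping Y the toolpath is (67.309,26.000) → (70.831,14.487) → (82.528,13.807) → (102.400,23.958).

Shape 2 is a open polyline drawn with `<path>`. Its stroke #ff00ff means score at S474, F1637. After flipping Y the toolpath is (38.712,49.020) → (118.730,34.414) → (51.187,38.889) → (74.646,46.586).

Shape 3 is a closed polygon drawn with `<path>`. Its stroke #ff00ff means score at S474, F1637. After flipping Y the toolpath is (117.895,60.662) → (138.187,64.977) → (57.515,55.213) → (60.661,42.104) → (112.631,37.788) → (117.895,60.662), returning to the start.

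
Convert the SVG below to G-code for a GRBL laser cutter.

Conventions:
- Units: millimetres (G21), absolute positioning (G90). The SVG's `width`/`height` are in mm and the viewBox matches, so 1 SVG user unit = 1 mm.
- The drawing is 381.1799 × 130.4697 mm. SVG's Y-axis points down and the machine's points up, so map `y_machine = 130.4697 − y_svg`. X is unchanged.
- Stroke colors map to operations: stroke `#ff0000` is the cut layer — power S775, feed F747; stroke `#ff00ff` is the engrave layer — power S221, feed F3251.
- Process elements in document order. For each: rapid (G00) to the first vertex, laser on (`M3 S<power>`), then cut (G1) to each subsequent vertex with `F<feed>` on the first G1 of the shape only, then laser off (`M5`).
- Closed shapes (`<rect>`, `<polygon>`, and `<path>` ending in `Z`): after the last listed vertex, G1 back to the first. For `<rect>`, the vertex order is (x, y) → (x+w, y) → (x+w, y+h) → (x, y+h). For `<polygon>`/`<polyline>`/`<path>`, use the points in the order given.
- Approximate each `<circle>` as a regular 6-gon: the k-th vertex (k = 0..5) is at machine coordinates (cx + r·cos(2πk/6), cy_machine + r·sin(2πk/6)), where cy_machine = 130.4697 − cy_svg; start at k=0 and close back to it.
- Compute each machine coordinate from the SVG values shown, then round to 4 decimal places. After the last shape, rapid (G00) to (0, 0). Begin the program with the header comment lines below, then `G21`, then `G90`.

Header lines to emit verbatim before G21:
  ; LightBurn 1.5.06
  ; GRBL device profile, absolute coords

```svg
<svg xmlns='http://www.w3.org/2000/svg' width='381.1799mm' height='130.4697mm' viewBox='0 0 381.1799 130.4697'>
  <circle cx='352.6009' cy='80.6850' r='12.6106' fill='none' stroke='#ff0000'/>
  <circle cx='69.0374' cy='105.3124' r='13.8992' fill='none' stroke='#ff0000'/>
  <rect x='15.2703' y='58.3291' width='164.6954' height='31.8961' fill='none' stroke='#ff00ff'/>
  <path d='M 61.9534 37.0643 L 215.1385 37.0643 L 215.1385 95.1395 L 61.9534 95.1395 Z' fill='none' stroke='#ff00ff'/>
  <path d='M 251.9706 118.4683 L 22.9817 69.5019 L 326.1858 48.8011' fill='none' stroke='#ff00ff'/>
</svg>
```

Since the viewBox matches the mm dimensions, user units are millimetres directly. The only transform is the Y-flip y_m = 130.4697 − y_svg.

Shape 1 is a circle drawn with `<circle>`. Its stroke #ff0000 means cut at S775, F747. After flipping Y the toolpath is (365.2115,49.7847) → (358.9062,60.7058) → (346.2956,60.7058) → (339.9903,49.7847) → (346.2956,38.8636) → (358.9062,38.8636) → (365.2115,49.7847), returning to the start.

Shape 2 is a circle drawn with `<circle>`. Its stroke #ff0000 means cut at S775, F747. After flipping Y the toolpath is (82.9366,25.1573) → (75.9870,37.1944) → (62.0878,37.1944) → (55.1382,25.1573) → (62.0878,13.1202) → (75.9870,13.1202) → (82.9366,25.1573), returning to the start.

Shape 3 is a rectangle drawn with `<rect>`. Its stroke #ff00ff means engrave at S221, F3251. After flipping Y the toolpath is (15.2703,72.1406) → (179.9657,72.1406) → (179.9657,40.2445) → (15.2703,40.2445) → (15.2703,72.1406), returning to the start.

Shape 4 is a rectangle drawn with `<path>`. Its stroke #ff00ff means engrave at S221, F3251. After flipping Y the toolpath is (61.9534,93.4054) → (215.1385,93.4054) → (215.1385,35.3302) → (61.9534,35.3302) → (61.9534,93.4054), returning to the start.

Shape 5 is a open polyline drawn with `<path>`. Its stroke #ff00ff means engrave at S221, F3251. After flipping Y the toolpath is (251.9706,12.0014) → (22.9817,60.9678) → (326.1858,81.6686).

; LightBurn 1.5.06
; GRBL device profile, absolute coords
G21
G90
G00 X365.2115 Y49.7847
M3 S775
G1 X358.9062 Y60.7058 F747
G1 X346.2956 Y60.7058
G1 X339.9903 Y49.7847
G1 X346.2956 Y38.8636
G1 X358.9062 Y38.8636
G1 X365.2115 Y49.7847
M5
G00 X82.9366 Y25.1573
M3 S775
G1 X75.9870 Y37.1944 F747
G1 X62.0878 Y37.1944
G1 X55.1382 Y25.1573
G1 X62.0878 Y13.1202
G1 X75.9870 Y13.1202
G1 X82.9366 Y25.1573
M5
G00 X15.2703 Y72.1406
M3 S221
G1 X179.9657 Y72.1406 F3251
G1 X179.9657 Y40.2445
G1 X15.2703 Y40.2445
G1 X15.2703 Y72.1406
M5
G00 X61.9534 Y93.4054
M3 S221
G1 X215.1385 Y93.4054 F3251
G1 X215.1385 Y35.3302
G1 X61.9534 Y35.3302
G1 X61.9534 Y93.4054
M5
G00 X251.9706 Y12.0014
M3 S221
G1 X22.9817 Y60.9678 F3251
G1 X326.1858 Y81.6686
M5
G00 X0.0000 Y0.0000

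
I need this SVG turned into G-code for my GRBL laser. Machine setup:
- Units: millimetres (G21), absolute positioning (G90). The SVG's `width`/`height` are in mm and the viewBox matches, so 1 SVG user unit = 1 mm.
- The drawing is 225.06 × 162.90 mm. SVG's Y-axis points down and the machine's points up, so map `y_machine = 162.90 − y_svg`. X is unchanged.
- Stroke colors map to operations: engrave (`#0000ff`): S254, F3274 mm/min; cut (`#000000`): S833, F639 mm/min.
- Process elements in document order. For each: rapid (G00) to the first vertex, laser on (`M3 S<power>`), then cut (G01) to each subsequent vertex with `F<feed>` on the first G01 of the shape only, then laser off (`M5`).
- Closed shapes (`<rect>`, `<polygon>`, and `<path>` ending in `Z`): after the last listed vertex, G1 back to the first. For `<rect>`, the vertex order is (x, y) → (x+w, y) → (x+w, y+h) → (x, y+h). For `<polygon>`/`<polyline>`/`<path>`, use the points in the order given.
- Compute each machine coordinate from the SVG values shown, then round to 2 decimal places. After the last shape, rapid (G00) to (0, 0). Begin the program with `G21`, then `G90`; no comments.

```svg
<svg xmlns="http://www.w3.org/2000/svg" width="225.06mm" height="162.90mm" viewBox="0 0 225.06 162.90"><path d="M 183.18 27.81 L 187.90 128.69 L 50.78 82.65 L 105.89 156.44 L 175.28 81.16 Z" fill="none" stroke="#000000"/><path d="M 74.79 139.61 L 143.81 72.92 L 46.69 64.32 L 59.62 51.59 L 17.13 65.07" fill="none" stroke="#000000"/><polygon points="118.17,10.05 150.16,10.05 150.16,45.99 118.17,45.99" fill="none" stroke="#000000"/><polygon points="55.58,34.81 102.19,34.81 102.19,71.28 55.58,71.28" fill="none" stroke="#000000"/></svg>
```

G21
G90
G00 X183.18 Y135.09
M3 S833
G01 X187.90 Y34.21 F639
G01 X50.78 Y80.25
G01 X105.89 Y6.46
G01 X175.28 Y81.74
G01 X183.18 Y135.09
M5
G00 X74.79 Y23.29
M3 S833
G01 X143.81 Y89.98 F639
G01 X46.69 Y98.58
G01 X59.62 Y111.31
G01 X17.13 Y97.83
M5
G00 X118.17 Y152.85
M3 S833
G01 X150.16 Y152.85 F639
G01 X150.16 Y116.91
G01 X118.17 Y116.91
G01 X118.17 Y152.85
M5
G00 X55.58 Y128.09
M3 S833
G01 X102.19 Y128.09 F639
G01 X102.19 Y91.62
G01 X55.58 Y91.62
G01 X55.58 Y128.09
M5
G00 X0.00 Y0.00

viewBox `0 0 225.06 162.90` with mm width/height → 1 unit = 1 mm. Flip: y_m = 162.90 − y_svg.

**Shape 1** — `<path>` closed polygon, stroke `#000000` → cut (S833, F639). Machine vertices: (183.18,135.09) → (187.90,34.21) → (50.78,80.25) → (105.89,6.46) → (175.28,81.74) → (183.18,135.09). Closed: final G1 returns to the first vertex.

**Shape 2** — `<path>` open polyline, stroke `#000000` → cut (S833, F639). Machine vertices: (74.79,23.29) → (143.81,89.98) → (46.69,98.58) → (59.62,111.31) → (17.13,97.83). Open path.

**Shape 3** — `<polygon>` rectangle, stroke `#000000` → cut (S833, F639). Machine vertices: (118.17,152.85) → (150.16,152.85) → (150.16,116.91) → (118.17,116.91) → (118.17,152.85). Closed: final G1 returns to the first vertex.

**Shape 4** — `<polygon>` rectangle, stroke `#000000` → cut (S833, F639). Machine vertices: (55.58,128.09) → (102.19,128.09) → (102.19,91.62) → (55.58,91.62) → (55.58,128.09). Closed: final G1 returns to the first vertex.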